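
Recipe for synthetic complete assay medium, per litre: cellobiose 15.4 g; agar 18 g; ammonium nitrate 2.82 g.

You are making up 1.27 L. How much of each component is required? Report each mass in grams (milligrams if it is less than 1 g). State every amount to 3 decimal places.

Ratio of target to recipe volume: 1270 / 1000 = 1.27.
cellobiose: 15.4 g × (1270 mL / 1000 mL) = 19.558 g
agar: 18 g × (1270 mL / 1000 mL) = 22.860 g
ammonium nitrate: 2.82 g × (1270 mL / 1000 mL) = 3.581 g

cellobiose 19.558 g; agar 22.860 g; ammonium nitrate 3.581 g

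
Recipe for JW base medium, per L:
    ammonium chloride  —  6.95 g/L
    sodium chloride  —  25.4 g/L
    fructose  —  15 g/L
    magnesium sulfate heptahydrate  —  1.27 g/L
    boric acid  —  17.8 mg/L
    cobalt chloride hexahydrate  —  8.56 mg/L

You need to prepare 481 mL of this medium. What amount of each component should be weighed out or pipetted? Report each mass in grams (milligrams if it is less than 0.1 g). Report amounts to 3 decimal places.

ammonium chloride 3.343 g; sodium chloride 12.217 g; fructose 7.215 g; magnesium sulfate heptahydrate 0.611 g; boric acid 8.562 mg; cobalt chloride hexahydrate 4.117 mg

Target volume = 481 mL = 0.481 L.
ammonium chloride: 6.95 g/L × 0.481 L = 3.343 g
sodium chloride: 25.4 g/L × 0.481 L = 12.217 g
fructose: 15 g/L × 0.481 L = 7.215 g
magnesium sulfate heptahydrate: 1.27 g/L × 0.481 L = 0.611 g
boric acid: 17.8 mg/L × 0.481 L = 8.562 mg
cobalt chloride hexahydrate: 8.56 mg/L × 0.481 L = 4.117 mg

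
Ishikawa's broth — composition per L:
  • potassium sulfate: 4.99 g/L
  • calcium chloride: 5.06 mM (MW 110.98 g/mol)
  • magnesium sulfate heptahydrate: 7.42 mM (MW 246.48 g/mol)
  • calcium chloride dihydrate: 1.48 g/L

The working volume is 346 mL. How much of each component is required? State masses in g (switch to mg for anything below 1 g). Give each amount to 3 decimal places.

Target volume = 346 mL = 0.346 L.
potassium sulfate: 4.99 g/L × 0.346 L = 1.727 g
calcium chloride: 5.06 mmol/L × 110.98 mg/mmol × 0.346 L = 194.299 mg
magnesium sulfate heptahydrate: 7.42 mmol/L × 246.48 mg/mmol × 0.346 L = 632.793 mg
calcium chloride dihydrate: 1.48 g/L × 0.346 L = 0.51208 g = 512.080 mg

potassium sulfate 1.727 g; calcium chloride 194.299 mg; magnesium sulfate heptahydrate 632.793 mg; calcium chloride dihydrate 512.080 mg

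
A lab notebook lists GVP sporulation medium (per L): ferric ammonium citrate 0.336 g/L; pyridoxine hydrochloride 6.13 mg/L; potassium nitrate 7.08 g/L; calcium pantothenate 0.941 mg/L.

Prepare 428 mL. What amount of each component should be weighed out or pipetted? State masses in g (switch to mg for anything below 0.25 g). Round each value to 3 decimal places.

ferric ammonium citrate 143.808 mg; pyridoxine hydrochloride 2.624 mg; potassium nitrate 3.030 g; calcium pantothenate 0.403 mg

Working volume: 428 mL = 0.428 L.
ferric ammonium citrate: 0.336 g/L × 0.428 L = 0.143808 g = 143.808 mg
pyridoxine hydrochloride: 6.13 mg/L × 0.428 L = 2.624 mg
potassium nitrate: 7.08 g/L × 0.428 L = 3.030 g
calcium pantothenate: 0.941 mg/L × 0.428 L = 0.403 mg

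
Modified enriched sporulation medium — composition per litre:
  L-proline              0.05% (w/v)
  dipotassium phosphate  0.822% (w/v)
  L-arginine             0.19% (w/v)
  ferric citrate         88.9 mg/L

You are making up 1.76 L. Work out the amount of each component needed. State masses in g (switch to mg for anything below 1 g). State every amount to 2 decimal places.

L-proline 880.00 mg; dipotassium phosphate 14.47 g; L-arginine 3.34 g; ferric citrate 156.46 mg

Scale factor relative to 1 L: 1.76.
L-proline: 0.05 g per 100 mL × 1760 mL ÷ 100 = 0.88 g = 880.00 mg
dipotassium phosphate: 0.822 g per 100 mL × 1760 mL ÷ 100 = 14.47 g
L-arginine: 0.19 g per 100 mL × 1760 mL ÷ 100 = 3.34 g
ferric citrate: 88.9 mg/L × 1.76 L = 156.46 mg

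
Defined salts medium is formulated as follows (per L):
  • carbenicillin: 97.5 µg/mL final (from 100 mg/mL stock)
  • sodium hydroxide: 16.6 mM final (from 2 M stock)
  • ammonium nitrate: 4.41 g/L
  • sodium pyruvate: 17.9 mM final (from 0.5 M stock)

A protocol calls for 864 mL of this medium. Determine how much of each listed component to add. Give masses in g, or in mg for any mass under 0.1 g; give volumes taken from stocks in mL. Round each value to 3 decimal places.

carbenicillin 0.842 mL; sodium hydroxide 7.171 mL; ammonium nitrate 3.810 g; sodium pyruvate 30.931 mL

Scale factor relative to 1 L: 0.864.
carbenicillin: dilute stock: 97.5 µg/mL × 864 mL ÷ 100000 µg/mL = 0.842 mL
sodium hydroxide: C1V1 = C2V2 → 16.6 mM × 864 mL ÷ 2000 mM = 7.171 mL
ammonium nitrate: 4.41 g/L × 0.864 L = 3.810 g
sodium pyruvate: C1V1 = C2V2 → 17.9 mM × 864 mL ÷ 500 mM = 30.931 mL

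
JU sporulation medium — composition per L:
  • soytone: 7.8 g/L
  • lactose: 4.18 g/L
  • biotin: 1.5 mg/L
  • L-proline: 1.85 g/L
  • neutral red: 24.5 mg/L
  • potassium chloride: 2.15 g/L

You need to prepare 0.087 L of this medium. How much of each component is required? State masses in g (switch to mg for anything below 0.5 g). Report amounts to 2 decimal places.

soytone 0.68 g; lactose 363.66 mg; biotin 0.13 mg; L-proline 160.95 mg; neutral red 2.13 mg; potassium chloride 187.05 mg

Working volume: 0.087 L.
soytone: 7.8 g/L × 0.087 L = 0.68 g
lactose: 4.18 g/L × 0.087 L = 0.36366 g = 363.66 mg
biotin: 1.5 mg/L × 0.087 L = 0.13 mg
L-proline: 1.85 g/L × 0.087 L = 0.16095 g = 160.95 mg
neutral red: 24.5 mg/L × 0.087 L = 2.13 mg
potassium chloride: 2.15 g/L × 0.087 L = 0.18705 g = 187.05 mg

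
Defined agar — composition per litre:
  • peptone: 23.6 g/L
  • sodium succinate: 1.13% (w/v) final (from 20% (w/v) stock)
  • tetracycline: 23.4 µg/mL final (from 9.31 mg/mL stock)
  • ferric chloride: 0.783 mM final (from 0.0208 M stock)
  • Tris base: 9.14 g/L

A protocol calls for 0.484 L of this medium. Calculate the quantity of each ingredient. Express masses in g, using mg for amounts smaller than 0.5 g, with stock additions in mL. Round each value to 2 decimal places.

Scale factor relative to 1 L: 0.484.
peptone: 23.6 g/L × 0.484 L = 11.42 g
sodium succinate: C1V1 = C2V2 → 1.13% ÷ 20% × 484 mL = 27.35 mL
tetracycline: V = C2·V2/C1 = 23.4 µg/mL × 484 mL ÷ 9310 µg/mL = 1.22 mL
ferric chloride: dilute stock: 0.783 mM × 484 mL ÷ 20.8 mM = 18.22 mL
Tris base: 9.14 g/L × 0.484 L = 4.42 g

peptone 11.42 g; sodium succinate 27.35 mL; tetracycline 1.22 mL; ferric chloride 18.22 mL; Tris base 4.42 g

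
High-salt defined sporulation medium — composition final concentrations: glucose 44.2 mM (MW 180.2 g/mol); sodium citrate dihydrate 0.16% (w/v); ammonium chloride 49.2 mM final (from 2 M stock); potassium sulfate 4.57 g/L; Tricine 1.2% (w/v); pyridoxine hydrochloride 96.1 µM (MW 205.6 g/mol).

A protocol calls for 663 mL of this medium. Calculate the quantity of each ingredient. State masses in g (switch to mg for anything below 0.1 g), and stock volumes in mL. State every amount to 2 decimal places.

glucose 5.28 g; sodium citrate dihydrate 1.06 g; ammonium chloride 16.31 mL; potassium sulfate 3.03 g; Tricine 7.96 g; pyridoxine hydrochloride 13.10 mg

Scale factor relative to 1 L: 0.663.
glucose: 44.2 mmol/L × 180.2 g/mol × 0.663 L ÷ 1000 = 5.28 g
sodium citrate dihydrate: 0.16 g per 100 mL × 663 mL ÷ 100 = 1.06 g
ammonium chloride: dilute stock: 49.2 mM × 663 mL ÷ 2000 mM = 16.31 mL
potassium sulfate: 4.57 g/L × 0.663 L = 3.03 g
Tricine: 1.2 g per 100 mL × 663 mL ÷ 100 = 7.96 g
pyridoxine hydrochloride: 96.1 µmol/L × 205.6 g/mol × 0.663 L ÷ 1000 = 13.10 mg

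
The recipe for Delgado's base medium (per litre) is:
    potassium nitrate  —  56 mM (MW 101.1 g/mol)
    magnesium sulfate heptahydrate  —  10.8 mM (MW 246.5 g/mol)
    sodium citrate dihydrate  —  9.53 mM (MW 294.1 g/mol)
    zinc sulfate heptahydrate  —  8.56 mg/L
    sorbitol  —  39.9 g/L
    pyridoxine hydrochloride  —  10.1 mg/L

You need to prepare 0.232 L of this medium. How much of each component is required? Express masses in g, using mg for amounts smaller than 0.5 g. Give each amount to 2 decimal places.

Working volume: 0.232 L.
potassium nitrate: 56 mmol/L × 101.1 g/mol × 0.232 L ÷ 1000 = 1.31 g
magnesium sulfate heptahydrate: 10.8 mmol/L × 246.5 g/mol × 0.232 L ÷ 1000 = 0.62 g
sodium citrate dihydrate: 9.53 mmol/L × 294.1 g/mol × 0.232 L ÷ 1000 = 0.65 g
zinc sulfate heptahydrate: 8.56 mg/L × 0.232 L = 1.99 mg
sorbitol: 39.9 g/L × 0.232 L = 9.26 g
pyridoxine hydrochloride: 10.1 mg/L × 0.232 L = 2.34 mg

potassium nitrate 1.31 g; magnesium sulfate heptahydrate 0.62 g; sodium citrate dihydrate 0.65 g; zinc sulfate heptahydrate 1.99 mg; sorbitol 9.26 g; pyridoxine hydrochloride 2.34 mg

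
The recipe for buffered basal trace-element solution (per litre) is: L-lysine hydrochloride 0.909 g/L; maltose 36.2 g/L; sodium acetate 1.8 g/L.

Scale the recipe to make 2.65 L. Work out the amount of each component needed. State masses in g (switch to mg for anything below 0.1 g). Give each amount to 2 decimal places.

Working volume: 2.65 L.
L-lysine hydrochloride: 0.909 g/L × 2.65 L = 2.41 g
maltose: 36.2 g/L × 2.65 L = 95.93 g
sodium acetate: 1.8 g/L × 2.65 L = 4.77 g

L-lysine hydrochloride 2.41 g; maltose 95.93 g; sodium acetate 4.77 g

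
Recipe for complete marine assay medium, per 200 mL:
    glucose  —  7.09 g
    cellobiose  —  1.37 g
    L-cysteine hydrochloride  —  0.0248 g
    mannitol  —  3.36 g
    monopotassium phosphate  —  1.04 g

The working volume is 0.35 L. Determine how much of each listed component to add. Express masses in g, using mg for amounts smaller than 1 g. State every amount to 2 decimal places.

Ratio of target to recipe volume: 350 / 200 = 1.75.
glucose: 7.09 g × (350 mL / 200 mL) = 12.41 g
cellobiose: 1.37 g × (350 mL / 200 mL) = 2.40 g
L-cysteine hydrochloride: 0.0248 g × (350 mL / 200 mL) = 0.0434 g = 43.40 mg
mannitol: 3.36 g × (350 mL / 200 mL) = 5.88 g
monopotassium phosphate: 1.04 g × (350 mL / 200 mL) = 1.82 g

glucose 12.41 g; cellobiose 2.40 g; L-cysteine hydrochloride 43.40 mg; mannitol 5.88 g; monopotassium phosphate 1.82 g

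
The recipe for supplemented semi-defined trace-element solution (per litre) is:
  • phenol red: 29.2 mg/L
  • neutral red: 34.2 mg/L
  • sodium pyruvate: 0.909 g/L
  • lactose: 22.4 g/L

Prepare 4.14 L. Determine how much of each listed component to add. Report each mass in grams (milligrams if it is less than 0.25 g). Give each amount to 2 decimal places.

phenol red 120.89 mg; neutral red 141.59 mg; sodium pyruvate 3.76 g; lactose 92.74 g

Working volume: 4.14 L.
phenol red: 29.2 mg/L × 4.14 L = 120.89 mg
neutral red: 34.2 mg/L × 4.14 L = 141.59 mg
sodium pyruvate: 0.909 g/L × 4.14 L = 3.76 g
lactose: 22.4 g/L × 4.14 L = 92.74 g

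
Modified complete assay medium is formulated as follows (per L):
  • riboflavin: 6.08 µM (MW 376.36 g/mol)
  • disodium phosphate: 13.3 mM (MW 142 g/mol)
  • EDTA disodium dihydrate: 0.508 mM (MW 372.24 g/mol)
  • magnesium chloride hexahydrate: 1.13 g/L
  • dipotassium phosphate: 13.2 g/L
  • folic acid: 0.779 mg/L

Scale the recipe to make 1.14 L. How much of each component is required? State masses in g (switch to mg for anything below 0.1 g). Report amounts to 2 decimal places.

riboflavin 2.61 mg; disodium phosphate 2.15 g; EDTA disodium dihydrate 0.22 g; magnesium chloride hexahydrate 1.29 g; dipotassium phosphate 15.05 g; folic acid 0.89 mg

Working volume: 1.14 L.
riboflavin: 6.08 µmol/L × 376.36 g/mol × 1.14 L ÷ 1000 = 2.61 mg
disodium phosphate: 13.3 mmol/L × 142 g/mol × 1.14 L ÷ 1000 = 2.15 g
EDTA disodium dihydrate: 0.508 mmol/L × 372.24 g/mol × 1.14 L ÷ 1000 = 0.22 g
magnesium chloride hexahydrate: 1.13 g/L × 1.14 L = 1.29 g
dipotassium phosphate: 13.2 g/L × 1.14 L = 15.05 g
folic acid: 0.779 mg/L × 1.14 L = 0.89 mg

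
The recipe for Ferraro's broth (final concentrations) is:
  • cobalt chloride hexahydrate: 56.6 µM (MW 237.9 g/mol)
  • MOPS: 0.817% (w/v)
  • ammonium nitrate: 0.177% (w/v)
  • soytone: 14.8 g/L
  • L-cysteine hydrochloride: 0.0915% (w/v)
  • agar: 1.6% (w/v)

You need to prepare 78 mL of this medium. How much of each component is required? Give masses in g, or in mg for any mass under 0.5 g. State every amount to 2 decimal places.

cobalt chloride hexahydrate 1.05 mg; MOPS 0.64 g; ammonium nitrate 138.06 mg; soytone 1.15 g; L-cysteine hydrochloride 71.37 mg; agar 1.25 g

Target volume = 78 mL = 0.078 L.
cobalt chloride hexahydrate: 56.6 µmol/L × 237.9 g/mol × 0.078 L ÷ 1000 = 1.05 mg
MOPS: 0.817 g per 100 mL × 78 mL ÷ 100 = 0.64 g
ammonium nitrate: 0.177 g per 100 mL × 78 mL ÷ 100 = 0.13806 g = 138.06 mg
soytone: 14.8 g/L × 0.078 L = 1.15 g
L-cysteine hydrochloride: 0.0915% w/v = 0.915 g/L → 0.915 × 0.078 L = 0.07137 g = 71.37 mg
agar: 1.6 g per 100 mL × 78 mL ÷ 100 = 1.25 g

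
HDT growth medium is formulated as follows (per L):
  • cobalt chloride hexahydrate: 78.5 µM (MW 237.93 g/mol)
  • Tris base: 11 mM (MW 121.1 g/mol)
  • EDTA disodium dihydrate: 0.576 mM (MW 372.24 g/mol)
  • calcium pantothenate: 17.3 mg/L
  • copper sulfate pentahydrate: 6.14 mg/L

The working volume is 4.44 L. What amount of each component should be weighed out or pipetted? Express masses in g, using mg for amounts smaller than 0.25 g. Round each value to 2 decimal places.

cobalt chloride hexahydrate 82.93 mg; Tris base 5.91 g; EDTA disodium dihydrate 0.95 g; calcium pantothenate 76.81 mg; copper sulfate pentahydrate 27.26 mg

Scale factor relative to 1 L: 4.44.
cobalt chloride hexahydrate: 78.5 µmol/L × 237.93 g/mol × 4.44 L ÷ 1000 = 82.93 mg
Tris base: 11 mmol/L × 121.1 g/mol × 4.44 L ÷ 1000 = 5.91 g
EDTA disodium dihydrate: 0.576 mmol/L × 372.24 g/mol × 4.44 L ÷ 1000 = 0.95 g
calcium pantothenate: 17.3 mg/L × 4.44 L = 76.81 mg
copper sulfate pentahydrate: 6.14 mg/L × 4.44 L = 27.26 mg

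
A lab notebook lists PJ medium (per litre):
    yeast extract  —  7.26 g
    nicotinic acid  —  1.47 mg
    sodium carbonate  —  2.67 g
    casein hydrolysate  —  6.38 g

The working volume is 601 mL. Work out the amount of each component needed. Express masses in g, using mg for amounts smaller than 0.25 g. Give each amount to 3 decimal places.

Scale factor = 601 mL / 1000 mL = 0.601.
yeast extract: 7.26 g × (601 mL / 1000 mL) = 4.363 g
nicotinic acid: 1.47 mg × (601 mL / 1000 mL) = 0.883 mg
sodium carbonate: 2.67 g × (601 mL / 1000 mL) = 1.605 g
casein hydrolysate: 6.38 g × (601 mL / 1000 mL) = 3.834 g

yeast extract 4.363 g; nicotinic acid 0.883 mg; sodium carbonate 1.605 g; casein hydrolysate 3.834 g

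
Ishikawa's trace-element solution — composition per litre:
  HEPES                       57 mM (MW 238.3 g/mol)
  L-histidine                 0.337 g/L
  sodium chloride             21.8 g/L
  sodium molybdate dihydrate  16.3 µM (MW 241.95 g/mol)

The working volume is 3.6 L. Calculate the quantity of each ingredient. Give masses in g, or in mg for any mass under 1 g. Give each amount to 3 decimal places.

HEPES 48.899 g; L-histidine 1.213 g; sodium chloride 78.480 g; sodium molybdate dihydrate 14.198 mg

Working volume: 3.6 L.
HEPES: 57 mmol/L × 238.3 g/mol × 3.6 L ÷ 1000 = 48.899 g
L-histidine: 0.337 g/L × 3.6 L = 1.213 g
sodium chloride: 21.8 g/L × 3.6 L = 78.480 g
sodium molybdate dihydrate: 16.3 µmol/L × 241.95 g/mol × 3.6 L ÷ 1000 = 14.198 mg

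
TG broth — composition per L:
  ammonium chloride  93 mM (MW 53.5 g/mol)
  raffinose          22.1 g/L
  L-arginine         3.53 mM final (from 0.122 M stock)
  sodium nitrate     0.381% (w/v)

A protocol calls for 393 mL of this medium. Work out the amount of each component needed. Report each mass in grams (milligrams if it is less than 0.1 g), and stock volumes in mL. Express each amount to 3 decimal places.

Working volume: 393 mL = 0.393 L.
ammonium chloride: 93 mmol/L × 53.5 g/mol × 0.393 L ÷ 1000 = 1.955 g
raffinose: 22.1 g/L × 0.393 L = 8.685 g
L-arginine: C1V1 = C2V2 → 3.53 mM × 393 mL ÷ 122 mM = 11.371 mL
sodium nitrate: 0.381 g per 100 mL × 393 mL ÷ 100 = 1.497 g

ammonium chloride 1.955 g; raffinose 8.685 g; L-arginine 11.371 mL; sodium nitrate 1.497 g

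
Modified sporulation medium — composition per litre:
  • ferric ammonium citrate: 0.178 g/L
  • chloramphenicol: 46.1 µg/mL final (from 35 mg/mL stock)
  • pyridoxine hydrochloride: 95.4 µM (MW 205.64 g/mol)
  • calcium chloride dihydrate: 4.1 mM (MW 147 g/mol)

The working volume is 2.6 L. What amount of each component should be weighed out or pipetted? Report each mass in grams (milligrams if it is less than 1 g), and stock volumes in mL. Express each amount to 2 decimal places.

Scale factor relative to 1 L: 2.6.
ferric ammonium citrate: 0.178 g/L × 2.6 L = 0.4628 g = 462.80 mg
chloramphenicol: dilute stock: 46.1 µg/mL × 2600 mL ÷ 35000 µg/mL = 3.42 mL
pyridoxine hydrochloride: 95.4 µmol/L × 205.64 g/mol × 2.6 L ÷ 1000 = 51.01 mg
calcium chloride dihydrate: 4.1 mmol/L × 147 g/mol × 2.6 L ÷ 1000 = 1.57 g

ferric ammonium citrate 462.80 mg; chloramphenicol 3.42 mL; pyridoxine hydrochloride 51.01 mg; calcium chloride dihydrate 1.57 g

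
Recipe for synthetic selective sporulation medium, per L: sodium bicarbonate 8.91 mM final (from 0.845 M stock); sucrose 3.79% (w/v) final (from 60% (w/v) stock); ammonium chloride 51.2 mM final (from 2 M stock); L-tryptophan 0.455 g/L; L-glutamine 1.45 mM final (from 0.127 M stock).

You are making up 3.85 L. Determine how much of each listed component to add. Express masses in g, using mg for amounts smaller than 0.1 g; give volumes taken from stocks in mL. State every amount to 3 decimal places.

sodium bicarbonate 40.596 mL; sucrose 243.192 mL; ammonium chloride 98.560 mL; L-tryptophan 1.752 g; L-glutamine 43.957 mL

Working volume: 3.85 L.
sodium bicarbonate: C1V1 = C2V2 → 8.91 mM × 3850 mL ÷ 845 mM = 40.596 mL
sucrose: dilute stock: 3.79% ÷ 60% × 3850 mL = 243.192 mL
ammonium chloride: V = C2·V2/C1 = 51.2 mM × 3850 mL ÷ 2000 mM = 98.560 mL
L-tryptophan: 0.455 g/L × 3.85 L = 1.752 g
L-glutamine: dilute stock: 1.45 mM × 3850 mL ÷ 127 mM = 43.957 mL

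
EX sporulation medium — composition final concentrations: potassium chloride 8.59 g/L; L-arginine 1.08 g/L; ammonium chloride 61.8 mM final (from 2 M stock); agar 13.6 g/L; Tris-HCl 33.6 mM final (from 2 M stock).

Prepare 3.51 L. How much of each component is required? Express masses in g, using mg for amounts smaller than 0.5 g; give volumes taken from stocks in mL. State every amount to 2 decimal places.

potassium chloride 30.15 g; L-arginine 3.79 g; ammonium chloride 108.46 mL; agar 47.74 g; Tris-HCl 58.97 mL

Working volume: 3.51 L.
potassium chloride: 8.59 g/L × 3.51 L = 30.15 g
L-arginine: 1.08 g/L × 3.51 L = 3.79 g
ammonium chloride: dilute stock: 61.8 mM × 3510 mL ÷ 2000 mM = 108.46 mL
agar: 13.6 g/L × 3.51 L = 47.74 g
Tris-HCl: C1V1 = C2V2 → 33.6 mM × 3510 mL ÷ 2000 mM = 58.97 mL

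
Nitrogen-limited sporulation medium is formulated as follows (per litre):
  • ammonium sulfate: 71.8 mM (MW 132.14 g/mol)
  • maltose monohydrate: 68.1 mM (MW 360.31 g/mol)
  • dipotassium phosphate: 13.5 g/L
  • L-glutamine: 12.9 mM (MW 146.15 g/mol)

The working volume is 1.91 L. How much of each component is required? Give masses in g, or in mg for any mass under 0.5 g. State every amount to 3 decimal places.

ammonium sulfate 18.121 g; maltose monohydrate 46.866 g; dipotassium phosphate 25.785 g; L-glutamine 3.601 g

Scale factor relative to 1 L: 1.91.
ammonium sulfate: 71.8 mmol/L × 132.14 g/mol × 1.91 L ÷ 1000 = 18.121 g
maltose monohydrate: 68.1 mmol/L × 360.31 g/mol × 1.91 L ÷ 1000 = 46.866 g
dipotassium phosphate: 13.5 g/L × 1.91 L = 25.785 g
L-glutamine: 12.9 mmol/L × 146.15 g/mol × 1.91 L ÷ 1000 = 3.601 g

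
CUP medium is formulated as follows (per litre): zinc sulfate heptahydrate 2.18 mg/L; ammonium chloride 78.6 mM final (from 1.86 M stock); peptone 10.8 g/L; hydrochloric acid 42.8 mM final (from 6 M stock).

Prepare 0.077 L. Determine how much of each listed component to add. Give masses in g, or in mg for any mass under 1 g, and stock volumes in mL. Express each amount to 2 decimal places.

zinc sulfate heptahydrate 0.17 mg; ammonium chloride 3.25 mL; peptone 831.60 mg; hydrochloric acid 0.55 mL

Scale factor relative to 1 L: 0.077.
zinc sulfate heptahydrate: 2.18 mg/L × 0.077 L = 0.17 mg
ammonium chloride: dilute stock: 78.6 mM × 77 mL ÷ 1860 mM = 3.25 mL
peptone: 10.8 g/L × 0.077 L = 0.8316 g = 831.60 mg
hydrochloric acid: C1V1 = C2V2 → 42.8 mM × 77 mL ÷ 6000 mM = 0.55 mL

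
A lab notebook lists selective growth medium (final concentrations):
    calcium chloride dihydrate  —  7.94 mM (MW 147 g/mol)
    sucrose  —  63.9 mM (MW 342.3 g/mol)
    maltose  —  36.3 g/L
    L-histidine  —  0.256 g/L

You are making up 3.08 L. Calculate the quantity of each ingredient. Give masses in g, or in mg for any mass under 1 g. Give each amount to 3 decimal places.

Scale factor relative to 1 L: 3.08.
calcium chloride dihydrate: 7.94 mmol/L × 147 g/mol × 3.08 L ÷ 1000 = 3.595 g
sucrose: 63.9 mmol/L × 342.3 g/mol × 3.08 L ÷ 1000 = 67.369 g
maltose: 36.3 g/L × 3.08 L = 111.804 g
L-histidine: 0.256 g/L × 3.08 L = 0.78848 g = 788.480 mg

calcium chloride dihydrate 3.595 g; sucrose 67.369 g; maltose 111.804 g; L-histidine 788.480 mg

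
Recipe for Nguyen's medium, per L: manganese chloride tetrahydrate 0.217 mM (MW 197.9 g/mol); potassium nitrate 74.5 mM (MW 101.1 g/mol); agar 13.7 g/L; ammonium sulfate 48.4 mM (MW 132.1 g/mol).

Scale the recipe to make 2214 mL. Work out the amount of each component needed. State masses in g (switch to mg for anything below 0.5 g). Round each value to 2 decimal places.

Target volume = 2214 mL = 2.214 L.
manganese chloride tetrahydrate: 0.217 mmol/L × 197.9 mg/mmol × 2.214 L = 95.08 mg
potassium nitrate: 74.5 mmol/L × 101.1 g/mol × 2.214 L ÷ 1000 = 16.68 g
agar: 13.7 g/L × 2.214 L = 30.33 g
ammonium sulfate: 48.4 mmol/L × 132.1 g/mol × 2.214 L ÷ 1000 = 14.16 g

manganese chloride tetrahydrate 95.08 mg; potassium nitrate 16.68 g; agar 30.33 g; ammonium sulfate 14.16 g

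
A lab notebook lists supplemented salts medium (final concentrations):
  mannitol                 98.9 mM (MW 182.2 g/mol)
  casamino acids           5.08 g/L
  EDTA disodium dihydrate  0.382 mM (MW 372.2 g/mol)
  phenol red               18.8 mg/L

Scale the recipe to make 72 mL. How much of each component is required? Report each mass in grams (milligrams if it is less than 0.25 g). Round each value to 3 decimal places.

Scale factor relative to 1 L: 0.072.
mannitol: 98.9 mmol/L × 182.2 g/mol × 0.072 L ÷ 1000 = 1.297 g
casamino acids: 5.08 g/L × 0.072 L = 0.366 g
EDTA disodium dihydrate: 0.382 mmol/L × 372.2 mg/mmol × 0.072 L = 10.237 mg
phenol red: 18.8 mg/L × 0.072 L = 1.354 mg

mannitol 1.297 g; casamino acids 0.366 g; EDTA disodium dihydrate 10.237 mg; phenol red 1.354 mg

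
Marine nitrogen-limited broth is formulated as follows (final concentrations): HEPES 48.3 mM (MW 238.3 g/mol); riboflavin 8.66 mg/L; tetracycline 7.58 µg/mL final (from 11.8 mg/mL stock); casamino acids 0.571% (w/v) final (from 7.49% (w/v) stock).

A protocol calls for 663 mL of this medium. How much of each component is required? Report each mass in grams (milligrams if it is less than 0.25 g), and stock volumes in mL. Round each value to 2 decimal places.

HEPES 7.63 g; riboflavin 5.74 mg; tetracycline 0.43 mL; casamino acids 50.54 mL

Working volume: 663 mL = 0.663 L.
HEPES: 48.3 mmol/L × 238.3 g/mol × 0.663 L ÷ 1000 = 7.63 g
riboflavin: 8.66 mg/L × 0.663 L = 5.74 mg
tetracycline: V = C2·V2/C1 = 7.58 µg/mL × 663 mL ÷ 11800 µg/mL = 0.43 mL
casamino acids: dilute stock: 0.571% ÷ 7.49% × 663 mL = 50.54 mL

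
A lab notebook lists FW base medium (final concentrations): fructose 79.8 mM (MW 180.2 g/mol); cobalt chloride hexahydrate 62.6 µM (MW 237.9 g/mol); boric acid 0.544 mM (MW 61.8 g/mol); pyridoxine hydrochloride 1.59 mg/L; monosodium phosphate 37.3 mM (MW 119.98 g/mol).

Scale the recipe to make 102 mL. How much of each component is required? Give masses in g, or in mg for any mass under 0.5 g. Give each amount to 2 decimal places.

Working volume: 102 mL = 0.102 L.
fructose: 79.8 mmol/L × 180.2 g/mol × 0.102 L ÷ 1000 = 1.47 g
cobalt chloride hexahydrate: 62.6 µmol/L × 237.9 g/mol × 0.102 L ÷ 1000 = 1.52 mg
boric acid: 0.544 mmol/L × 61.8 mg/mmol × 0.102 L = 3.43 mg
pyridoxine hydrochloride: 1.59 mg/L × 0.102 L = 0.16 mg
monosodium phosphate: 37.3 mmol/L × 119.98 mg/mmol × 0.102 L = 456.48 mg

fructose 1.47 g; cobalt chloride hexahydrate 1.52 mg; boric acid 3.43 mg; pyridoxine hydrochloride 0.16 mg; monosodium phosphate 456.48 mg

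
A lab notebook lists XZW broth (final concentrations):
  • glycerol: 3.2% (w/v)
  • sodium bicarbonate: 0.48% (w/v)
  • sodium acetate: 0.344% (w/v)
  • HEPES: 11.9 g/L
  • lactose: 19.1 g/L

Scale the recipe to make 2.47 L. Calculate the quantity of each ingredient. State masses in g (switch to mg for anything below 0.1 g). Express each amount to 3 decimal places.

Working volume: 2.47 L.
glycerol: 3.2 g per 100 mL × 2470 mL ÷ 100 = 79.040 g
sodium bicarbonate: 0.48 g per 100 mL × 2470 mL ÷ 100 = 11.856 g
sodium acetate: 0.344% w/v = 3.44 g/L → 3.44 × 2.47 L = 8.497 g
HEPES: 11.9 g/L × 2.47 L = 29.393 g
lactose: 19.1 g/L × 2.47 L = 47.177 g

glycerol 79.040 g; sodium bicarbonate 11.856 g; sodium acetate 8.497 g; HEPES 29.393 g; lactose 47.177 g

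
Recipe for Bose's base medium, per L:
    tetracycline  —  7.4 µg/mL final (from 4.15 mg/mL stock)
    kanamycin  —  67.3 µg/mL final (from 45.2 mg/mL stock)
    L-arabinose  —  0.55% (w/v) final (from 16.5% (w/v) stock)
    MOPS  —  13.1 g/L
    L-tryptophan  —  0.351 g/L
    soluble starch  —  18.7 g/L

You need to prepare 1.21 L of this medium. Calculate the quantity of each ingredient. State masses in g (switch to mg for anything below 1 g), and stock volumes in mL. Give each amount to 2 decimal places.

tetracycline 2.16 mL; kanamycin 1.80 mL; L-arabinose 40.33 mL; MOPS 15.85 g; L-tryptophan 424.71 mg; soluble starch 22.63 g

Scale factor relative to 1 L: 1.21.
tetracycline: dilute stock: 7.4 µg/mL × 1210 mL ÷ 4150 µg/mL = 2.16 mL
kanamycin: V = C2·V2/C1 = 67.3 µg/mL × 1210 mL ÷ 45200 µg/mL = 1.80 mL
L-arabinose: dilute stock: 0.55% ÷ 16.5% × 1210 mL = 40.33 mL
MOPS: 13.1 g/L × 1.21 L = 15.85 g
L-tryptophan: 0.351 g/L × 1.21 L = 0.42471 g = 424.71 mg
soluble starch: 18.7 g/L × 1.21 L = 22.63 g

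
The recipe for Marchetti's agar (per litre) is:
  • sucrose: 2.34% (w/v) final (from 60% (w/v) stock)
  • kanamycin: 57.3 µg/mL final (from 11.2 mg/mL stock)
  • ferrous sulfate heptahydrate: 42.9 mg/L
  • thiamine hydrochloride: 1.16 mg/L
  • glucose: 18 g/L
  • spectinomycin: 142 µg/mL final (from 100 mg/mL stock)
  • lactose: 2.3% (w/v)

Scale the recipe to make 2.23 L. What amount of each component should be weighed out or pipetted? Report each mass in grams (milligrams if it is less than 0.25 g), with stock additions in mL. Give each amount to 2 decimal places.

sucrose 86.97 mL; kanamycin 11.41 mL; ferrous sulfate heptahydrate 95.67 mg; thiamine hydrochloride 2.59 mg; glucose 40.14 g; spectinomycin 3.17 mL; lactose 51.29 g

Working volume: 2.23 L.
sucrose: C1V1 = C2V2 → 2.34% ÷ 60% × 2230 mL = 86.97 mL
kanamycin: dilute stock: 57.3 µg/mL × 2230 mL ÷ 11200 µg/mL = 11.41 mL
ferrous sulfate heptahydrate: 42.9 mg/L × 2.23 L = 95.67 mg
thiamine hydrochloride: 1.16 mg/L × 2.23 L = 2.59 mg
glucose: 18 g/L × 2.23 L = 40.14 g
spectinomycin: C1V1 = C2V2 → 142 µg/mL × 2230 mL ÷ 100000 µg/mL = 3.17 mL
lactose: 2.3% w/v = 23 g/L → 23 × 2.23 L = 51.29 g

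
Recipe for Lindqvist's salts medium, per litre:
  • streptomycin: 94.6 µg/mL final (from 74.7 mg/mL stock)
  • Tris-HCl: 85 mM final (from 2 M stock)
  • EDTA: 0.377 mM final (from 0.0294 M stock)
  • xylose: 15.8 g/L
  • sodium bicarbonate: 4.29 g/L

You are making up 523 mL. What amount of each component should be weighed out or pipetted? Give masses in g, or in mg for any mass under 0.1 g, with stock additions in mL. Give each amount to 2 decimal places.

Scale factor relative to 1 L: 0.523.
streptomycin: C1V1 = C2V2 → 94.6 µg/mL × 523 mL ÷ 74700 µg/mL = 0.66 mL
Tris-HCl: V = C2·V2/C1 = 85 mM × 523 mL ÷ 2000 mM = 22.23 mL
EDTA: C1V1 = C2V2 → 0.377 mM × 523 mL ÷ 29.4 mM = 6.71 mL
xylose: 15.8 g/L × 0.523 L = 8.26 g
sodium bicarbonate: 4.29 g/L × 0.523 L = 2.24 g

streptomycin 0.66 mL; Tris-HCl 22.23 mL; EDTA 6.71 mL; xylose 8.26 g; sodium bicarbonate 2.24 g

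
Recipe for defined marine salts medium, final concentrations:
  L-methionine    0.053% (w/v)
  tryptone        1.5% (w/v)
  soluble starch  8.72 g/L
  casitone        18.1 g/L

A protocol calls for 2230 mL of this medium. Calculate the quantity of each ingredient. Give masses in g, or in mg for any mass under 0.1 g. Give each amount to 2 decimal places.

Scale factor relative to 1 L: 2.23.
L-methionine: 0.053 g per 100 mL × 2230 mL ÷ 100 = 1.18 g
tryptone: 1.5 g per 100 mL × 2230 mL ÷ 100 = 33.45 g
soluble starch: 8.72 g/L × 2.23 L = 19.45 g
casitone: 18.1 g/L × 2.23 L = 40.36 g

L-methionine 1.18 g; tryptone 33.45 g; soluble starch 19.45 g; casitone 40.36 g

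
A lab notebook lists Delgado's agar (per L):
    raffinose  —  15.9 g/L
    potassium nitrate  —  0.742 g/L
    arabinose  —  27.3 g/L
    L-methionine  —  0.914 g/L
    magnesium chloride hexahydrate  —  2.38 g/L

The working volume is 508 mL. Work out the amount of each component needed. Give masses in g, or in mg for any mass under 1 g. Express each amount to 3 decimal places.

Target volume = 508 mL = 0.508 L.
raffinose: 15.9 g/L × 0.508 L = 8.077 g
potassium nitrate: 0.742 g/L × 0.508 L = 0.376936 g = 376.936 mg
arabinose: 27.3 g/L × 0.508 L = 13.868 g
L-methionine: 0.914 g/L × 0.508 L = 0.464312 g = 464.312 mg
magnesium chloride hexahydrate: 2.38 g/L × 0.508 L = 1.209 g

raffinose 8.077 g; potassium nitrate 376.936 mg; arabinose 13.868 g; L-methionine 464.312 mg; magnesium chloride hexahydrate 1.209 g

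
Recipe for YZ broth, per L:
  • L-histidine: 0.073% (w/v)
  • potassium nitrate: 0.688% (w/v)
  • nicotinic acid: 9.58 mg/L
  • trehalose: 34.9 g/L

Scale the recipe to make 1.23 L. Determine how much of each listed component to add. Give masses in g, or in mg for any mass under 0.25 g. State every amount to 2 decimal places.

L-histidine 0.90 g; potassium nitrate 8.46 g; nicotinic acid 11.78 mg; trehalose 42.93 g

Working volume: 1.23 L.
L-histidine: 0.073% w/v = 0.73 g/L → 0.73 × 1.23 L = 0.90 g
potassium nitrate: 0.688% w/v = 6.88 g/L → 6.88 × 1.23 L = 8.46 g
nicotinic acid: 9.58 mg/L × 1.23 L = 11.78 mg
trehalose: 34.9 g/L × 1.23 L = 42.93 g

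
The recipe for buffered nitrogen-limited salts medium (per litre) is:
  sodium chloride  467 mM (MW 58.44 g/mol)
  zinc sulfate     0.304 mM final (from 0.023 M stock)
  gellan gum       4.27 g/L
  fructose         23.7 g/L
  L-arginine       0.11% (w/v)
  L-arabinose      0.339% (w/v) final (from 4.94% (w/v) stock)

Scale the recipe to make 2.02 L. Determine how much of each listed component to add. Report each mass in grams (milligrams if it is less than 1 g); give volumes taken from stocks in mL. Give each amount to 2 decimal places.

Working volume: 2.02 L.
sodium chloride: 467 mmol/L × 58.44 g/mol × 2.02 L ÷ 1000 = 55.13 g
zinc sulfate: dilute stock: 0.304 mM × 2020 mL ÷ 23 mM = 26.70 mL
gellan gum: 4.27 g/L × 2.02 L = 8.63 g
fructose: 23.7 g/L × 2.02 L = 47.87 g
L-arginine: 0.11% w/v = 1.1 g/L → 1.1 × 2.02 L = 2.22 g
L-arabinose: C1V1 = C2V2 → 0.339% ÷ 4.94% × 2020 mL = 138.62 mL

sodium chloride 55.13 g; zinc sulfate 26.70 mL; gellan gum 8.63 g; fructose 47.87 g; L-arginine 2.22 g; L-arabinose 138.62 mL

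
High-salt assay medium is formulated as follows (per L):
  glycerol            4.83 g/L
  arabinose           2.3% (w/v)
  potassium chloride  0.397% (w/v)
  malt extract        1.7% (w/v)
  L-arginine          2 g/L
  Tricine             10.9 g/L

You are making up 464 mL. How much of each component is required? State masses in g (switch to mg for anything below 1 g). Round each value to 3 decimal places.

glycerol 2.241 g; arabinose 10.672 g; potassium chloride 1.842 g; malt extract 7.888 g; L-arginine 928.000 mg; Tricine 5.058 g

Target volume = 464 mL = 0.464 L.
glycerol: 4.83 g/L × 0.464 L = 2.241 g
arabinose: 2.3% w/v = 23 g/L → 23 × 0.464 L = 10.672 g
potassium chloride: 0.397 g per 100 mL × 464 mL ÷ 100 = 1.842 g
malt extract: 1.7% w/v = 17 g/L → 17 × 0.464 L = 7.888 g
L-arginine: 2 g/L × 0.464 L = 0.928 g = 928.000 mg
Tricine: 10.9 g/L × 0.464 L = 5.058 g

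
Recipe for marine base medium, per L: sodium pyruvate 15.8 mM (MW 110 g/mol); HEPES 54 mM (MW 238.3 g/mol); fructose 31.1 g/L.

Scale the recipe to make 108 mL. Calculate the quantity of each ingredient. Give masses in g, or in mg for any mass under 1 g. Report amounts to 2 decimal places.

Target volume = 108 mL = 0.108 L.
sodium pyruvate: 15.8 mmol/L × 110 mg/mmol × 0.108 L = 187.70 mg
HEPES: 54 mmol/L × 238.3 g/mol × 0.108 L ÷ 1000 = 1.39 g
fructose: 31.1 g/L × 0.108 L = 3.36 g

sodium pyruvate 187.70 mg; HEPES 1.39 g; fructose 3.36 g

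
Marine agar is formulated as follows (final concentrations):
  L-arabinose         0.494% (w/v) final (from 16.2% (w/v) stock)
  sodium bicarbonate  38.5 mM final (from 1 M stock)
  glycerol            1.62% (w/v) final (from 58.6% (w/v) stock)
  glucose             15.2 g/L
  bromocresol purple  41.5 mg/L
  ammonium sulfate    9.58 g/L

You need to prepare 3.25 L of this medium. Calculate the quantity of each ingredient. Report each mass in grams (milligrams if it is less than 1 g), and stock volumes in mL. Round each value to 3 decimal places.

L-arabinose 99.105 mL; sodium bicarbonate 125.125 mL; glycerol 89.846 mL; glucose 49.400 g; bromocresol purple 134.875 mg; ammonium sulfate 31.135 g

Working volume: 3.25 L.
L-arabinose: dilute stock: 0.494% ÷ 16.2% × 3250 mL = 99.105 mL
sodium bicarbonate: dilute stock: 38.5 mM × 3250 mL ÷ 1000 mM = 125.125 mL
glycerol: dilute stock: 1.62% ÷ 58.6% × 3250 mL = 89.846 mL
glucose: 15.2 g/L × 3.25 L = 49.400 g
bromocresol purple: 41.5 mg/L × 3.25 L = 134.875 mg
ammonium sulfate: 9.58 g/L × 3.25 L = 31.135 g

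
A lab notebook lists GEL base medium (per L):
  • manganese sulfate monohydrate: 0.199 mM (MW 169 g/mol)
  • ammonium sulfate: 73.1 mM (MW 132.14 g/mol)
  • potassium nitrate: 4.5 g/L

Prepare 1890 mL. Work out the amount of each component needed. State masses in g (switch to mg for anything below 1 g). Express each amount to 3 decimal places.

Scale factor relative to 1 L: 1.89.
manganese sulfate monohydrate: 0.199 mmol/L × 169 mg/mmol × 1.89 L = 63.563 mg
ammonium sulfate: 73.1 mmol/L × 132.14 g/mol × 1.89 L ÷ 1000 = 18.256 g
potassium nitrate: 4.5 g/L × 1.89 L = 8.505 g

manganese sulfate monohydrate 63.563 mg; ammonium sulfate 18.256 g; potassium nitrate 8.505 g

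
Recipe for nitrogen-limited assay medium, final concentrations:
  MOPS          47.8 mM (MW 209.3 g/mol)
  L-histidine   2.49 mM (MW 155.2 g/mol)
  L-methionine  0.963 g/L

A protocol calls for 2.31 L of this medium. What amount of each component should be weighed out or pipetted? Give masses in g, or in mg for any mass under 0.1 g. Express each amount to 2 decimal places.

Working volume: 2.31 L.
MOPS: 47.8 mmol/L × 209.3 g/mol × 2.31 L ÷ 1000 = 23.11 g
L-histidine: 2.49 mmol/L × 155.2 g/mol × 2.31 L ÷ 1000 = 0.89 g
L-methionine: 0.963 g/L × 2.31 L = 2.22 g

MOPS 23.11 g; L-histidine 0.89 g; L-methionine 2.22 g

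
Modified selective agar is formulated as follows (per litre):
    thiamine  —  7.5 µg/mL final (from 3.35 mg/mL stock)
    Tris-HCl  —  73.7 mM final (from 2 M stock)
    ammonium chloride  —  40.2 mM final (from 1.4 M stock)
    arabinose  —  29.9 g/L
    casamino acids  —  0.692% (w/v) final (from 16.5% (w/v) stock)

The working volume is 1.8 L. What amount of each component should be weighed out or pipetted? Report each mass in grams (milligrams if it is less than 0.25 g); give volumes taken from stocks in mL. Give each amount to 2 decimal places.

Working volume: 1.8 L.
thiamine: V = C2·V2/C1 = 7.5 µg/mL × 1800 mL ÷ 3350 µg/mL = 4.03 mL
Tris-HCl: C1V1 = C2V2 → 73.7 mM × 1800 mL ÷ 2000 mM = 66.33 mL
ammonium chloride: dilute stock: 40.2 mM × 1800 mL ÷ 1400 mM = 51.69 mL
arabinose: 29.9 g/L × 1.8 L = 53.82 g
casamino acids: dilute stock: 0.692% ÷ 16.5% × 1800 mL = 75.49 mL

thiamine 4.03 mL; Tris-HCl 66.33 mL; ammonium chloride 51.69 mL; arabinose 53.82 g; casamino acids 75.49 mL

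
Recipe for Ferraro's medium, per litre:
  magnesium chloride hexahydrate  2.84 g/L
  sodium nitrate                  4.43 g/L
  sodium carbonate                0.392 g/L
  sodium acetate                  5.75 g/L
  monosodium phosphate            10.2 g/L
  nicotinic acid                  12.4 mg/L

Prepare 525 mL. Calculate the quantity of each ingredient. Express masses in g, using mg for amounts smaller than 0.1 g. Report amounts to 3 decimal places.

magnesium chloride hexahydrate 1.491 g; sodium nitrate 2.326 g; sodium carbonate 0.206 g; sodium acetate 3.019 g; monosodium phosphate 5.355 g; nicotinic acid 6.510 mg

Scale factor relative to 1 L: 0.525.
magnesium chloride hexahydrate: 2.84 g/L × 0.525 L = 1.491 g
sodium nitrate: 4.43 g/L × 0.525 L = 2.326 g
sodium carbonate: 0.392 g/L × 0.525 L = 0.206 g
sodium acetate: 5.75 g/L × 0.525 L = 3.019 g
monosodium phosphate: 10.2 g/L × 0.525 L = 5.355 g
nicotinic acid: 12.4 mg/L × 0.525 L = 6.510 mg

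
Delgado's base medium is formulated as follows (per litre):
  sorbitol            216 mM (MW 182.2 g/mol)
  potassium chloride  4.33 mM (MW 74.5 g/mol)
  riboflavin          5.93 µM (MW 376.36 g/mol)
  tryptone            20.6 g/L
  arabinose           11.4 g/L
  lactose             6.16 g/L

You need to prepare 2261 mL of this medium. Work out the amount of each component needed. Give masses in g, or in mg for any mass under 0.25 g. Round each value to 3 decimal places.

sorbitol 88.982 g; potassium chloride 0.729 g; riboflavin 5.046 mg; tryptone 46.577 g; arabinose 25.775 g; lactose 13.928 g

Target volume = 2261 mL = 2.261 L.
sorbitol: 216 mmol/L × 182.2 g/mol × 2.261 L ÷ 1000 = 88.982 g
potassium chloride: 4.33 mmol/L × 74.5 g/mol × 2.261 L ÷ 1000 = 0.729 g
riboflavin: 5.93 µmol/L × 376.36 g/mol × 2.261 L ÷ 1000 = 5.046 mg
tryptone: 20.6 g/L × 2.261 L = 46.577 g
arabinose: 11.4 g/L × 2.261 L = 25.775 g
lactose: 6.16 g/L × 2.261 L = 13.928 g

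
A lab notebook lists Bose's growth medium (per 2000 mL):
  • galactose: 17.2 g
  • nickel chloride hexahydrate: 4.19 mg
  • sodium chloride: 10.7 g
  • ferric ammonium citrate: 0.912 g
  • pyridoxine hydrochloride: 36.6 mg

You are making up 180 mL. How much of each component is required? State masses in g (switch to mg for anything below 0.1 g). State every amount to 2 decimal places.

Scale factor = 180 mL / 2000 mL = 0.09.
galactose: 17.2 g × (180 mL / 2000 mL) = 1.55 g
nickel chloride hexahydrate: 4.19 mg × (180 mL / 2000 mL) = 0.38 mg
sodium chloride: 10.7 g × (180 mL / 2000 mL) = 0.96 g
ferric ammonium citrate: 0.912 g × (180 mL / 2000 mL) = 0.08208 g = 82.08 mg
pyridoxine hydrochloride: 36.6 mg × (180 mL / 2000 mL) = 3.29 mg

galactose 1.55 g; nickel chloride hexahydrate 0.38 mg; sodium chloride 0.96 g; ferric ammonium citrate 82.08 mg; pyridoxine hydrochloride 3.29 mg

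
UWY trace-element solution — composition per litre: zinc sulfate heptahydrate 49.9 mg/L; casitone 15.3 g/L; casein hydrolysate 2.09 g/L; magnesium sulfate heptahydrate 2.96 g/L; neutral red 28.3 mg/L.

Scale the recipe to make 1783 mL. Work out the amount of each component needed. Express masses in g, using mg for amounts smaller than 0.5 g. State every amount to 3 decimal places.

Target volume = 1783 mL = 1.783 L.
zinc sulfate heptahydrate: 49.9 mg/L × 1.783 L = 88.972 mg
casitone: 15.3 g/L × 1.783 L = 27.280 g
casein hydrolysate: 2.09 g/L × 1.783 L = 3.726 g
magnesium sulfate heptahydrate: 2.96 g/L × 1.783 L = 5.278 g
neutral red: 28.3 mg/L × 1.783 L = 50.459 mg

zinc sulfate heptahydrate 88.972 mg; casitone 27.280 g; casein hydrolysate 3.726 g; magnesium sulfate heptahydrate 5.278 g; neutral red 50.459 mg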